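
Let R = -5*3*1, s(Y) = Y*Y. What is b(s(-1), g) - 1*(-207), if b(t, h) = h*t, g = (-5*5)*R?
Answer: 582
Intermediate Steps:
s(Y) = Y**2
R = -15 (R = -15*1 = -15)
g = 375 (g = -5*5*(-15) = -25*(-15) = 375)
b(s(-1), g) - 1*(-207) = 375*(-1)**2 - 1*(-207) = 375*1 + 207 = 375 + 207 = 582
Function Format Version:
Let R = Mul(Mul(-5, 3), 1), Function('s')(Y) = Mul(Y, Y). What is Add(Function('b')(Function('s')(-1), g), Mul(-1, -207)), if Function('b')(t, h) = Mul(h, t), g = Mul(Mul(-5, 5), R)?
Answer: 582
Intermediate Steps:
Function('s')(Y) = Pow(Y, 2)
R = -15 (R = Mul(-15, 1) = -15)
g = 375 (g = Mul(Mul(-5, 5), -15) = Mul(-25, -15) = 375)
Add(Function('b')(Function('s')(-1), g), Mul(-1, -207)) = Add(Mul(375, Pow(-1, 2)), Mul(-1, -207)) = Add(Mul(375, 1), 207) = Add(375, 207) = 582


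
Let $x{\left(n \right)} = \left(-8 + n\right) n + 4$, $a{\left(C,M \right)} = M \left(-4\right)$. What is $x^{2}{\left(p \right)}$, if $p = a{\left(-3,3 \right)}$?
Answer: $59536$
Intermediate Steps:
$a{\left(C,M \right)} = - 4 M$
$p = -12$ ($p = \left(-4\right) 3 = -12$)
$x{\left(n \right)} = 4 + n \left(-8 + n\right)$ ($x{\left(n \right)} = n \left(-8 + n\right) + 4 = 4 + n \left(-8 + n\right)$)
$x^{2}{\left(p \right)} = \left(4 + \left(-12\right)^{2} - -96\right)^{2} = \left(4 + 144 + 96\right)^{2} = 244^{2} = 59536$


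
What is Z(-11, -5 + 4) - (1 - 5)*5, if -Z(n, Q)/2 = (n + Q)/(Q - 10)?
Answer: 196/11 ≈ 17.818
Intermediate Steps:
Z(n, Q) = -2*(Q + n)/(-10 + Q) (Z(n, Q) = -2*(n + Q)/(Q - 10) = -2*(Q + n)/(-10 + Q))
Z(-11, -5 + 4) - (1 - 5)*5 = 2*(-(-5 + 4) - 1*(-11))/(-10 + (-5 + 4)) - (1 - 5)*5 = 2*(-1*(-1) + 11)/(-10 - 1) - 1*(-4)*5 = 2*(1 + 11)/(-11) + 4*5 = 2*(-1/11)*12 + 20 = -24/11 + 20 = 196/11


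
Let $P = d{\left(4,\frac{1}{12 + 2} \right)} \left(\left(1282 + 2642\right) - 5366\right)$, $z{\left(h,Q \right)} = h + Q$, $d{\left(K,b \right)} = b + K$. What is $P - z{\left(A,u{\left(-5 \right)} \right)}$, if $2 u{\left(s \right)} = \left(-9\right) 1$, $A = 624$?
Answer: $- \frac{12981}{2} \approx -6490.5$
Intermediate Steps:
$d{\left(K,b \right)} = K + b$
$u{\left(s \right)} = - \frac{9}{2}$ ($u{\left(s \right)} = \frac{\left(-9\right) 1}{2} = \frac{1}{2} \left(-9\right) = - \frac{9}{2}$)
$z{\left(h,Q \right)} = Q + h$
$P = -5871$ ($P = \left(4 + \frac{1}{12 + 2}\right) \left(\left(1282 + 2642\right) - 5366\right) = \left(4 + \frac{1}{14}\right) \left(3924 - 5366\right) = \left(4 + \frac{1}{14}\right) \left(-1442\right) = \frac{57}{14} \left(-1442\right) = -5871$)
$P - z{\left(A,u{\left(-5 \right)} \right)} = -5871 - \left(- \frac{9}{2} + 624\right) = -5871 - \frac{1239}{2} = - \frac{12981}{2}$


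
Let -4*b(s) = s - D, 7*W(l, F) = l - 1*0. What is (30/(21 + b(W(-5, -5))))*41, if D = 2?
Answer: 34440/607 ≈ 56.738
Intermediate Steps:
W(l, F) = l/7 (W(l, F) = (l - 1*0)/7 = (l + 0)/7 = l/7)
b(s) = ½ - s/4 (b(s) = -(s - 1*2)/4 = -(s - 2)/4 = -(-2 + s)/4 = ½ - s/4)
(30/(21 + b(W(-5, -5))))*41 = (30/(21 + (½ - (-5)/28)))*41 = (30/(21 + (½ - ¼*(-5/7))))*41 = (30/(21 + (½ + 5/28)))*41 = (30/(21 + 19/28))*41 = (30/(607/28))*41 = (30*(28/607))*41 = (840/607)*41 = 34440/607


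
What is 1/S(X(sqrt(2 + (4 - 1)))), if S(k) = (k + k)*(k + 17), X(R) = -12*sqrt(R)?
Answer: 289/40318 + 72*sqrt(5)/20159 + 102*5**(1/4)/20159 + 4913*5**(3/4)/2419080 ≈ 0.029511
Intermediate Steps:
S(k) = 2*k*(17 + k) (S(k) = (2*k)*(17 + k) = 2*k*(17 + k))
1/S(X(sqrt(2 + (4 - 1)))) = 1/(2*(-12*(2 + (4 - 1))**(1/4))*(17 - 12*(2 + (4 - 1))**(1/4))) = 1/(2*(-12*(2 + 3)**(1/4))*(17 - 12*(2 + 3)**(1/4))) = 1/(2*(-12*5**(1/4))*(17 - 12*5**(1/4))) = 1/(-24*5**(1/4)*(17 - 12*5**(1/4))) = -5**(3/4)/(120*(17 - 12*5**(1/4)))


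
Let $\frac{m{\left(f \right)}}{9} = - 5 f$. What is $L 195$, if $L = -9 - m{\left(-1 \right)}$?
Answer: $-10530$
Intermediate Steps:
$m{\left(f \right)} = - 45 f$ ($m{\left(f \right)} = 9 \left(- 5 f\right) = - 45 f$)
$L = -54$ ($L = -9 - \left(-45\right) \left(-1\right) = -9 - 45 = -54$)
$L 195 = \left(-54\right) 195 = -10530$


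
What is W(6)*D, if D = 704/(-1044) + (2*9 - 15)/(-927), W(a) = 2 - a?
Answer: 72860/26883 ≈ 2.7103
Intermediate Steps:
D = -18215/26883 (D = 704*(-1/1044) + (18 - 15)*(-1/927) = -176/261 + 3*(-1/927) = -176/261 - 1/309 = -18215/26883 ≈ -0.67757)
W(6)*D = (2 - 1*6)*(-18215/26883) = (2 - 6)*(-18215/26883) = -4*(-18215/26883) = 72860/26883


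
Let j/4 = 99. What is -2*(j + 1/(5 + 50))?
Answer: -43562/55 ≈ -792.04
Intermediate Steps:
j = 396 (j = 4*99 = 396)
-2*(j + 1/(5 + 50)) = -2*(396 + 1/(5 + 50)) = -2*(396 + 1/55) = -2*21781/55 = -43562/55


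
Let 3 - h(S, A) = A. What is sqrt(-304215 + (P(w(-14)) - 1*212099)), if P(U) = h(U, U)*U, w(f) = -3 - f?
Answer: 3*I*sqrt(57378) ≈ 718.61*I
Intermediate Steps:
h(S, A) = 3 - A
P(U) = U*(3 - U) (P(U) = (3 - U)*U = U*(3 - U))
sqrt(-304215 + (P(w(-14)) - 1*212099)) = sqrt(-304215 + ((-3 - 1*(-14))*(3 - (-3 - 1*(-14))) - 1*212099)) = sqrt(-304215 + ((-3 + 14)*(3 - (-3 + 14)) - 212099)) = sqrt(-304215 + (11*(3 - 1*11) - 212099)) = sqrt(-304215 + (11*(3 - 11) - 212099)) = sqrt(-304215 + (11*(-8) - 212099)) = sqrt(-304215 + (-88 - 212099)) = sqrt(-304215 - 212187) = sqrt(-516402) = 3*I*sqrt(57378)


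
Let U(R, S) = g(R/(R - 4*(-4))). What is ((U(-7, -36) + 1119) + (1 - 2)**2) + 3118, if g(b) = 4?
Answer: 4242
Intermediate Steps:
U(R, S) = 4
((U(-7, -36) + 1119) + (1 - 2)**2) + 3118 = ((4 + 1119) + (1 - 2)**2) + 3118 = (1123 + (-1)**2) + 3118 = (1123 + 1) + 3118 = 1124 + 3118 = 4242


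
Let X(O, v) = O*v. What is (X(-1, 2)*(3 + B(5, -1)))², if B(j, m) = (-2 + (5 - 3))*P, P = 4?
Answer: 36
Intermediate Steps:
B(j, m) = 0 (B(j, m) = (-2 + (5 - 3))*4 = (-2 + 2)*4 = 0*4 = 0)
(X(-1, 2)*(3 + B(5, -1)))² = ((-1*2)*(3 + 0))² = (-2*3)² = (-6)² = 36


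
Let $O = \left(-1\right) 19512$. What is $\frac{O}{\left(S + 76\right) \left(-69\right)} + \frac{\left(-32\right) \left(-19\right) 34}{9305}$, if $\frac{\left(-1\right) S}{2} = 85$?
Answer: $- \frac{7913428}{10058705} \approx -0.78672$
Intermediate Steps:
$S = -170$ ($S = \left(-2\right) 85 = -170$)
$O = -19512$
$\frac{O}{\left(S + 76\right) \left(-69\right)} + \frac{\left(-32\right) \left(-19\right) 34}{9305} = - \frac{19512}{\left(-170 + 76\right) \left(-69\right)} + \frac{\left(-32\right) \left(-19\right) 34}{9305} = - \frac{19512}{\left(-94\right) \left(-69\right)} + 608 \cdot 34 \cdot \frac{1}{9305} = - \frac{19512}{6486} + 20672 \cdot \frac{1}{9305} = \left(-19512\right) \frac{1}{6486} + \frac{20672}{9305} = - \frac{3252}{1081} + \frac{20672}{9305} = - \frac{7913428}{10058705}$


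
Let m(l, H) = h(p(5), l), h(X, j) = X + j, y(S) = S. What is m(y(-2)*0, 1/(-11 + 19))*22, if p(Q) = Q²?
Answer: 550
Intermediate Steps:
m(l, H) = 25 + l (m(l, H) = 5² + l = 25 + l)
m(y(-2)*0, 1/(-11 + 19))*22 = (25 - 2*0)*22 = (25 + 0)*22 = 25*22 = 550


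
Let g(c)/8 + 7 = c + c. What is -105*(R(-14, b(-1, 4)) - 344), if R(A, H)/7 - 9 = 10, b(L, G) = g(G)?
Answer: 22155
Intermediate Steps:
g(c) = -56 + 16*c (g(c) = -56 + 8*(c + c) = -56 + 8*(2*c) = -56 + 16*c)
b(L, G) = -56 + 16*G
R(A, H) = 133 (R(A, H) = 63 + 7*10 = 63 + 70 = 133)
-105*(R(-14, b(-1, 4)) - 344) = -105*(133 - 344) = -105*(-211) = 22155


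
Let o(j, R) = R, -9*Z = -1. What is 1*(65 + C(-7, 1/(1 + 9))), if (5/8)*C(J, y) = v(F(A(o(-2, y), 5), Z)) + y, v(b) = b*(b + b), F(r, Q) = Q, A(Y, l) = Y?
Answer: 132029/2025 ≈ 65.199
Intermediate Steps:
Z = ⅑ (Z = -⅑*(-1) = ⅑ ≈ 0.11111)
v(b) = 2*b² (v(b) = b*(2*b) = 2*b²)
C(J, y) = 16/405 + 8*y/5 (C(J, y) = 8*(2*(⅑)² + y)/5 = 8*(2*(1/81) + y)/5 = 8*(2/81 + y)/5 = 16/405 + 8*y/5)
1*(65 + C(-7, 1/(1 + 9))) = 1*(65 + (16/405 + 8/(5*(1 + 9)))) = 1*(65 + (16/405 + (8/5)/10)) = 1*(65 + (16/405 + (8/5)*(⅒))) = 1*(65 + (16/405 + 4/25)) = 1*(65 + 404/2025) = 1*(132029/2025) = 132029/2025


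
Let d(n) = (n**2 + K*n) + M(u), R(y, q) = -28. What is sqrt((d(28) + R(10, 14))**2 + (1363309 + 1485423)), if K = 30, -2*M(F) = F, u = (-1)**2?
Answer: sqrt(21577409)/2 ≈ 2322.6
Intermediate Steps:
u = 1
M(F) = -F/2
d(n) = -1/2 + n**2 + 30*n (d(n) = (n**2 + 30*n) - 1/2*1 = (n**2 + 30*n) - 1/2 = -1/2 + n**2 + 30*n)
sqrt((d(28) + R(10, 14))**2 + (1363309 + 1485423)) = sqrt(((-1/2 + 28**2 + 30*28) - 28)**2 + (1363309 + 1485423)) = sqrt(((-1/2 + 784 + 840) - 28)**2 + 2848732) = sqrt((3247/2 - 28)**2 + 2848732) = sqrt((3191/2)**2 + 2848732) = sqrt(10182481/4 + 2848732) = sqrt(21577409/4) = sqrt(21577409)/2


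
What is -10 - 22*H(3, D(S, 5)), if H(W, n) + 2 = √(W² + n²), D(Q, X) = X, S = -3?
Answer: 34 - 22*√34 ≈ -94.281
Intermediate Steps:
H(W, n) = -2 + √(W² + n²)
-10 - 22*H(3, D(S, 5)) = -10 - 22*(-2 + √(3² + 5²)) = -10 - 22*(-2 + √(9 + 25)) = -10 - 22*(-2 + √34) = -10 + (44 - 22*√34) = 34 - 22*√34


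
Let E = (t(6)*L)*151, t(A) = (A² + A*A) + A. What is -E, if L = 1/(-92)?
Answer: 5889/46 ≈ 128.02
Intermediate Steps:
t(A) = A + 2*A² (t(A) = (A² + A²) + A = 2*A² + A = A + 2*A²)
L = -1/92 ≈ -0.010870
E = -5889/46 (E = ((6*(1 + 2*6))*(-1/92))*151 = ((6*(1 + 12))*(-1/92))*151 = ((6*13)*(-1/92))*151 = (78*(-1/92))*151 = -39/46*151 = -5889/46 ≈ -128.02)
-E = -1*(-5889/46) = 5889/46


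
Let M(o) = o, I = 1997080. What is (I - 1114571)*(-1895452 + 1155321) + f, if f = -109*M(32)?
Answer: -653172272167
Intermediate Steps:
f = -3488 (f = -109*32 = -3488)
(I - 1114571)*(-1895452 + 1155321) + f = (1997080 - 1114571)*(-1895452 + 1155321) - 3488 = 882509*(-740131) - 3488 = -653172268679 - 3488 = -653172272167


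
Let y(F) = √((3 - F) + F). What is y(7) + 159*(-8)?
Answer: -1272 + √3 ≈ -1270.3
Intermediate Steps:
y(F) = √3
y(7) + 159*(-8) = √3 + 159*(-8) = √3 - 1272 = -1272 + √3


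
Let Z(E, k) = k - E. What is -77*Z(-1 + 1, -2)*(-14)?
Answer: -2156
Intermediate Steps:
-77*Z(-1 + 1, -2)*(-14) = -77*(-2 - (-1 + 1))*(-14) = -77*(-2 - 1*0)*(-14) = -77*(-2 + 0)*(-14) = -77*(-2)*(-14) = 154*(-14) = -2156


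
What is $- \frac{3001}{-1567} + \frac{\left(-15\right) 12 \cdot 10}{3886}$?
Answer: $\frac{4420643}{3044681} \approx 1.4519$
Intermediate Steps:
$- \frac{3001}{-1567} + \frac{\left(-15\right) 12 \cdot 10}{3886} = \left(-3001\right) \left(- \frac{1}{1567}\right) + \left(-180\right) 10 \cdot \frac{1}{3886} = \frac{3001}{1567} - \frac{900}{1943} = \frac{4420643}{3044681}$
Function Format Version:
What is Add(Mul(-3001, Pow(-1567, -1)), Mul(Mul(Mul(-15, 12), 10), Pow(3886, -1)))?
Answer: Rational(4420643, 3044681) ≈ 1.4519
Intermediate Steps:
Add(Mul(-3001, Pow(-1567, -1)), Mul(Mul(Mul(-15, 12), 10), Pow(3886, -1))) = Add(Mul(-3001, Rational(-1, 1567)), Mul(Mul(-180, 10), Rational(1, 3886))) = Add(Rational(3001, 1567), Mul(-1800, Rational(1, 3886))) = Add(Rational(3001, 1567), Rational(-900, 1943)) = Rational(4420643, 3044681)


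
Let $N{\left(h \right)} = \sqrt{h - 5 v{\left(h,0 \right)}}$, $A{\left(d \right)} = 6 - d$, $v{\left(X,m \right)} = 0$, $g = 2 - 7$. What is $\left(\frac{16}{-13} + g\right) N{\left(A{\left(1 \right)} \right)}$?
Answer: $- \frac{81 \sqrt{5}}{13} \approx -13.932$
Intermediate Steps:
$g = -5$ ($g = 2 - 7 = -5$)
$N{\left(h \right)} = \sqrt{h}$ ($N{\left(h \right)} = \sqrt{h - 0} = \sqrt{h + 0} = \sqrt{h}$)
$\left(\frac{16}{-13} + g\right) N{\left(A{\left(1 \right)} \right)} = \left(\frac{16}{-13} - 5\right) \sqrt{6 - 1} = \left(16 \left(- \frac{1}{13}\right) - 5\right) \sqrt{6 - 1} = \left(- \frac{16}{13} - 5\right) \sqrt{5} = - \frac{81 \sqrt{5}}{13}$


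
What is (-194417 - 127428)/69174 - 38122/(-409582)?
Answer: -64592433781/14166212634 ≈ -4.5596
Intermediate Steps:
(-194417 - 127428)/69174 - 38122/(-409582) = -321845*1/69174 - 38122*(-1/409582) = -321845/69174 + 19061/204791 = -64592433781/14166212634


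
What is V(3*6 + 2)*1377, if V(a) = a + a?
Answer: 55080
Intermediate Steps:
V(a) = 2*a
V(3*6 + 2)*1377 = (2*(3*6 + 2))*1377 = (2*(18 + 2))*1377 = (2*20)*1377 = 40*1377 = 55080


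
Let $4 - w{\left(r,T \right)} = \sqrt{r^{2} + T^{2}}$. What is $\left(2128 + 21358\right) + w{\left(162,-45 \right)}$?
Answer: $23490 - 9 \sqrt{349} \approx 23322.0$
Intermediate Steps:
$w{\left(r,T \right)} = 4 - \sqrt{T^{2} + r^{2}}$ ($w{\left(r,T \right)} = 4 - \sqrt{r^{2} + T^{2}} = 4 - \sqrt{T^{2} + r^{2}}$)
$\left(2128 + 21358\right) + w{\left(162,-45 \right)} = \left(2128 + 21358\right) + \left(4 - \sqrt{\left(-45\right)^{2} + 162^{2}}\right) = 23486 + \left(4 - \sqrt{2025 + 26244}\right) = 23486 + \left(4 - \sqrt{28269}\right) = 23486 + \left(4 - 9 \sqrt{349}\right) = 23490 - 9 \sqrt{349}$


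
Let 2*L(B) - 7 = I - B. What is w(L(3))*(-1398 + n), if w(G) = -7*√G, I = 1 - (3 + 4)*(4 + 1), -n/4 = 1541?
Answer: 52934*I*√15 ≈ 2.0501e+5*I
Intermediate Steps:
n = -6164 (n = -4*1541 = -6164)
I = -34 (I = 1 - 7*5 = 1 - 1*35 = 1 - 35 = -34)
L(B) = -27/2 - B/2 (L(B) = 7/2 + (-34 - B)/2 = 7/2 + (-17 - B/2) = -27/2 - B/2)
w(L(3))*(-1398 + n) = (-7*√(-27/2 - ½*3))*(-1398 - 6164) = -7*√(-27/2 - 3/2)*(-7562) = -7*I*√15*(-7562) = 52934*I*√15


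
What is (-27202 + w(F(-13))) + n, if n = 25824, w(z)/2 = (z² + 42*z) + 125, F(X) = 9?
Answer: -210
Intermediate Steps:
w(z) = 250 + 2*z² + 84*z (w(z) = 2*((z² + 42*z) + 125) = 2*(125 + z² + 42*z) = 250 + 2*z² + 84*z)
(-27202 + w(F(-13))) + n = (-27202 + (250 + 2*9² + 84*9)) + 25824 = (-27202 + (250 + 2*81 + 756)) + 25824 = (-27202 + (250 + 162 + 756)) + 25824 = (-27202 + 1168) + 25824 = -26034 + 25824 = -210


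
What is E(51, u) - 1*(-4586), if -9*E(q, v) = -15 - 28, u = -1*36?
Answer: 41317/9 ≈ 4590.8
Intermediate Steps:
u = -36
E(q, v) = 43/9 (E(q, v) = -(-15 - 28)/9 = -⅑*(-43) = 43/9)
E(51, u) - 1*(-4586) = 43/9 - 1*(-4586) = 43/9 + 4586 = 41317/9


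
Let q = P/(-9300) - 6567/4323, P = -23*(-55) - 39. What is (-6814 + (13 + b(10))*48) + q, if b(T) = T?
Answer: -3479252153/609150 ≈ -5711.6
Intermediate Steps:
P = 1226 (P = 1265 - 39 = 1226)
q = -1005653/609150 (q = 1226/(-9300) - 6567/4323 = 1226*(-1/9300) - 6567*1/4323 = -613/4650 - 199/131 = -1005653/609150 ≈ -1.6509)
(-6814 + (13 + b(10))*48) + q = (-6814 + (13 + 10)*48) - 1005653/609150 = (-6814 + 23*48) - 1005653/609150 = (-6814 + 1104) - 1005653/609150 = -5710 - 1005653/609150 = -3479252153/609150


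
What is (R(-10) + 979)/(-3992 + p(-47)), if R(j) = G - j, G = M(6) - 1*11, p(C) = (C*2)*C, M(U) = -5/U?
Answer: 5863/2556 ≈ 2.2938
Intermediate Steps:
p(C) = 2*C² (p(C) = (2*C)*C = 2*C²)
G = -71/6 (G = -5/6 - 1*11 = -5*⅙ - 11 = -⅚ - 11 = -71/6 ≈ -11.833)
R(j) = -71/6 - j
(R(-10) + 979)/(-3992 + p(-47)) = ((-71/6 - 1*(-10)) + 979)/(-3992 + 2*(-47)²) = ((-71/6 + 10) + 979)/(-3992 + 2*2209) = (-11/6 + 979)/(-3992 + 4418) = (5863/6)/426 = (5863/6)*(1/426) = 5863/2556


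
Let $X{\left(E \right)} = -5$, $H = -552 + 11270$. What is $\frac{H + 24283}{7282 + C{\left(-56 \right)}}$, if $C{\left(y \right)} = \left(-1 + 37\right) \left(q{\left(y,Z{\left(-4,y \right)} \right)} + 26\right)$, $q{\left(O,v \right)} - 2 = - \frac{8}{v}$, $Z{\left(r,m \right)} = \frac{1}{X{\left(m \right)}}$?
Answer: $\frac{35001}{9730} \approx 3.5972$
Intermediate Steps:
$H = 10718$
$Z{\left(r,m \right)} = - \frac{1}{5}$ ($Z{\left(r,m \right)} = \frac{1}{-5} = - \frac{1}{5}$)
$q{\left(O,v \right)} = 2 - \frac{8}{v}$
$C{\left(y \right)} = 2448$ ($C{\left(y \right)} = \left(-1 + 37\right) \left(\left(2 - \frac{8}{- \frac{1}{5}}\right) + 26\right) = 36 \left(\left(2 - -40\right) + 26\right) = 36 \left(\left(2 + 40\right) + 26\right) = 36 \left(42 + 26\right) = 36 \cdot 68 = 2448$)
$\frac{H + 24283}{7282 + C{\left(-56 \right)}} = \frac{10718 + 24283}{7282 + 2448} = \frac{35001}{9730}$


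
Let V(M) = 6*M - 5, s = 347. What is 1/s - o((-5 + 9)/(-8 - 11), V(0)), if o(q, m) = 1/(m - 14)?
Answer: 366/6593 ≈ 0.055513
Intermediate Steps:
V(M) = -5 + 6*M
o(q, m) = 1/(-14 + m)
1/s - o((-5 + 9)/(-8 - 11), V(0)) = 1/347 - 1/(-14 + (-5 + 6*0)) = 1/347 - 1/(-14 + (-5 + 0)) = 1/347 - 1/(-14 - 5) = 1/347 - 1/(-19) = 1/347 - 1*(-1/19) = 1/347 + 1/19 = 366/6593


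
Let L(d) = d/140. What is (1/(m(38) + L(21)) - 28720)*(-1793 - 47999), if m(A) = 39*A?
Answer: 42390266836480/29643 ≈ 1.4300e+9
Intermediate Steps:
L(d) = d/140 (L(d) = d*(1/140) = d/140)
(1/(m(38) + L(21)) - 28720)*(-1793 - 47999) = (1/(39*38 + (1/140)*21) - 28720)*(-1793 - 47999) = (1/(1482 + 3/20) - 28720)*(-49792) = (1/(29643/20) - 28720)*(-49792) = (20/29643 - 28720)*(-49792) = -851346940/29643*(-49792) = 42390266836480/29643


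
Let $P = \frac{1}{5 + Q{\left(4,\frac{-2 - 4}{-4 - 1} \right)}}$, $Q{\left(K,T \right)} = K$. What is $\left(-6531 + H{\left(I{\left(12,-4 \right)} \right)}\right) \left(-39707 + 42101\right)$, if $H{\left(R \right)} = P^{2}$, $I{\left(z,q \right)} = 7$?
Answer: $- \frac{140716660}{9} \approx -1.5635 \cdot 10^{7}$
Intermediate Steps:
$P = \frac{1}{9}$ ($P = \frac{1}{5 + 4} = \frac{1}{9} \approx 0.11111$)
$H{\left(R \right)} = \frac{1}{81}$ ($H{\left(R \right)} = \left(\frac{1}{9}\right)^{2} = \frac{1}{81}$)
$\left(-6531 + H{\left(I{\left(12,-4 \right)} \right)}\right) \left(-39707 + 42101\right) = \left(-6531 + \frac{1}{81}\right) \left(-39707 + 42101\right) = \left(- \frac{529010}{81}\right) 2394 = - \frac{140716660}{9}$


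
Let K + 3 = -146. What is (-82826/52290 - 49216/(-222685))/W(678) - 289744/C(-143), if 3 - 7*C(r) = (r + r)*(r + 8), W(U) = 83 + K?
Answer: 51977508961361713/989004670017210 ≈ 52.555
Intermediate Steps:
K = -149 (K = -3 - 146 = -149)
W(U) = -66 (W(U) = 83 - 149 = -66)
C(r) = 3/7 - 2*r*(8 + r)/7 (C(r) = 3/7 - (r + r)*(r + 8)/7 = 3/7 - 2*r*(8 + r)/7)
(-82826/52290 - 49216/(-222685))/W(678) - 289744/C(-143) = (-82826/52290 - 49216/(-222685))/(-66) - 289744/(3/7 - 16/7*(-143) - 2/7*(-143)²) = (-82826*1/52290 - 49216*(-1/222685))*(-1/66) - 289744/(3/7 + 2288/7 - 2/7*20449) = (-41413/26145 + 49216/222685)*(-1/66) - 289744/(3/7 + 2288/7 - 40898/7) = -1587060317/1164419865*(-1/66) - 289744/(-38607/7) = 1587060317/76851711090 - 289744*(-7/38607) = 1587060317/76851711090 + 2028208/38607 = 51977508961361713/989004670017210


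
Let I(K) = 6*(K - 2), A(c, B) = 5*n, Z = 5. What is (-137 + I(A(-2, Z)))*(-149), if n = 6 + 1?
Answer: -9089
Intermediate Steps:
n = 7
A(c, B) = 35 (A(c, B) = 5*7 = 35)
I(K) = -12 + 6*K (I(K) = 6*(-2 + K) = -12 + 6*K)
(-137 + I(A(-2, Z)))*(-149) = (-137 + (-12 + 6*35))*(-149) = (-137 + (-12 + 210))*(-149) = (-137 + 198)*(-149) = 61*(-149) = -9089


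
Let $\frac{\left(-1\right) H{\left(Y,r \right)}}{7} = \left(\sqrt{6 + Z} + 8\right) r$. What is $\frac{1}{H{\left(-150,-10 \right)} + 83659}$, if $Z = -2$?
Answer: $\frac{1}{84359} \approx 1.1854 \cdot 10^{-5}$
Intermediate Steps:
$H{\left(Y,r \right)} = - 70 r$ ($H{\left(Y,r \right)} = - 7 \left(\sqrt{6 - 2} + 8\right) r = - 7 \left(\sqrt{4} + 8\right) r = - 7 \left(2 + 8\right) r = - 7 \cdot 10 r = - 70 r$)
$\frac{1}{H{\left(-150,-10 \right)} + 83659} = \frac{1}{\left(-70\right) \left(-10\right) + 83659} = \frac{1}{700 + 83659} = \frac{1}{84359}$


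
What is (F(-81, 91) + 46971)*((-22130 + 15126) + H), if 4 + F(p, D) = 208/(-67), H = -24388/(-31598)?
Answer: -49735759208166/151219 ≈ -3.2890e+8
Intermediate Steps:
H = 1742/2257 (H = -24388*(-1/31598) = 1742/2257 ≈ 0.77182)
F(p, D) = -476/67 (F(p, D) = -4 + 208/(-67) = -4 + 208*(-1/67) = -4 - 208/67 = -476/67)
(F(-81, 91) + 46971)*((-22130 + 15126) + H) = (-476/67 + 46971)*((-22130 + 15126) + 1742/2257) = 3146581*(-7004 + 1742/2257)/67 = (3146581/67)*(-15806286/2257) = -49735759208166/151219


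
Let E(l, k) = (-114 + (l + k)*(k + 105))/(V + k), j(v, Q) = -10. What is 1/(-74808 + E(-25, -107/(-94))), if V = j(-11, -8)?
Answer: -78302/5834230301 ≈ -1.3421e-5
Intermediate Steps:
V = -10
E(l, k) = (-114 + (105 + k)*(k + l))/(-10 + k) (E(l, k) = (-114 + (l + k)*(k + 105))/(-10 + k) = (-114 + (k + l)*(105 + k))/(-10 + k) = (-114 + (105 + k)*(k + l))/(-10 + k))
1/(-74808 + E(-25, -107/(-94))) = 1/(-74808 + (-114 + (-107/(-94))² + 105*(-107/(-94)) + 105*(-25) - 107/(-94)*(-25))/(-10 - 107/(-94))) = 1/(-74808 + (-114 + (-107*(-1/94))² + 105*(-107*(-1/94)) - 2625 - 107*(-1/94)*(-25))/(-10 - 107*(-1/94))) = 1/(-74808 + (-114 + (107/94)² + 105*(107/94) - 2625 + (107/94)*(-25))/(-10 + 107/94)) = 1/(-74808 + (-114 + 11449/8836 + 11235/94 - 2625 - 2675/94)/(-833/94)) = 1/(-74808 - 94/833*(-23385715/8836)) = 1/(-74808 + 23385715/78302) = 1/(-5834230301/78302) = -78302/5834230301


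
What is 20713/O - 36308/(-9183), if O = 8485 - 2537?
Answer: 406167463/54620484 ≈ 7.4362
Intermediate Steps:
O = 5948
20713/O - 36308/(-9183) = 20713/5948 - 36308/(-9183) = 20713*(1/5948) - 36308*(-1/9183) = 20713/5948 + 36308/9183 = 406167463/54620484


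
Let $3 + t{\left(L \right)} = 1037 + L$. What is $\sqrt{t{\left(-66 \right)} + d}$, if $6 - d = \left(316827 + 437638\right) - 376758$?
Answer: $i \sqrt{376733} \approx 613.79 i$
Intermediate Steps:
$t{\left(L \right)} = 1034 + L$ ($t{\left(L \right)} = -3 + \left(1037 + L\right) = 1034 + L$)
$d = -377701$ ($d = 6 - \left(\left(316827 + 437638\right) - 376758\right) = 6 - \left(754465 - 376758\right) = 6 - 377707 = -377701$)
$\sqrt{t{\left(-66 \right)} + d} = \sqrt{\left(1034 - 66\right) - 377701} = \sqrt{968 - 377701} = \sqrt{-376733} = i \sqrt{376733}$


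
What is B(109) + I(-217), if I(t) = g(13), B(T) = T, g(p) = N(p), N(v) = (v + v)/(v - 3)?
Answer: 558/5 ≈ 111.60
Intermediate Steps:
N(v) = 2*v/(-3 + v) (N(v) = (2*v)/(-3 + v) = 2*v/(-3 + v))
g(p) = 2*p/(-3 + p)
I(t) = 13/5 (I(t) = 2*13/(-3 + 13) = 2*13/10 = 2*13*(1/10) = 13/5)
B(109) + I(-217) = 109 + 13/5 = 558/5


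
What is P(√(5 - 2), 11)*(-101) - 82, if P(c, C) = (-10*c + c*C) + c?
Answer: -82 - 202*√3 ≈ -431.87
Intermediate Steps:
P(c, C) = -9*c + C*c (P(c, C) = (-10*c + C*c) + c = -9*c + C*c)
P(√(5 - 2), 11)*(-101) - 82 = (√(5 - 2)*(-9 + 11))*(-101) - 82 = (√3*2)*(-101) - 82 = (2*√3)*(-101) - 82 = -202*√3 - 82 = -82 - 202*√3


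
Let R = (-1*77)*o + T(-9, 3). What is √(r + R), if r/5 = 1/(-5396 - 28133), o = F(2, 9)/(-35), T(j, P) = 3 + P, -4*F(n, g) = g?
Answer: √118023588805/335290 ≈ 1.0246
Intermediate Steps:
F(n, g) = -g/4
o = 9/140 (o = -¼*9/(-35) = -9/4*(-1/35) = 9/140 ≈ 0.064286)
R = 21/20 (R = -1*77*(9/140) + (3 + 3) = -77*9/140 + 6 = -99/20 + 6 = 21/20 ≈ 1.0500)
r = -5/33529 (r = 5/(-5396 - 28133) = 5/(-33529) = 5*(-1/33529) = -5/33529 ≈ -0.00014912)
√(r + R) = √(-5/33529 + 21/20) = √(704009/670580) = √118023588805/335290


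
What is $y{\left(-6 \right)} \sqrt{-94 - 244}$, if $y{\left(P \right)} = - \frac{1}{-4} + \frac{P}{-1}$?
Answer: $\frac{325 i \sqrt{2}}{4} \approx 114.9 i$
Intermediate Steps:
$y{\left(P \right)} = \frac{1}{4} - P$ ($y{\left(P \right)} = \left(-1\right) \left(- \frac{1}{4}\right) + P \left(-1\right) = \frac{1}{4} - P$)
$y{\left(-6 \right)} \sqrt{-94 - 244} = \left(\frac{1}{4} - -6\right) \sqrt{-94 - 244} = \left(\frac{1}{4} + 6\right) \sqrt{-338} = \frac{25 \cdot 13 i \sqrt{2}}{4} = \frac{325 i \sqrt{2}}{4}$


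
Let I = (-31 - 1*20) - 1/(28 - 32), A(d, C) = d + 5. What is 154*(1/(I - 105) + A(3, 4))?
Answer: 109560/89 ≈ 1231.0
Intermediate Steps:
A(d, C) = 5 + d
I = -203/4 (I = (-31 - 20) - 1/(-4) = -51 - 1*(-1/4) = -51 + 1/4 = -203/4 ≈ -50.750)
154*(1/(I - 105) + A(3, 4)) = 154*(1/(-203/4 - 105) + (5 + 3)) = 154*(1/(-623/4) + 8) = 154*(-4/623 + 8) = 154*(4980/623) = 109560/89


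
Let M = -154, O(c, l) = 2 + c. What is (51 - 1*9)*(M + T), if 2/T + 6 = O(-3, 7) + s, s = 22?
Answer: -32312/5 ≈ -6462.4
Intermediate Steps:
T = 2/15 (T = 2/(-6 + ((2 - 3) + 22)) = 2/(-6 + (-1 + 22)) = 2/(-6 + 21) = 2/15 ≈ 0.13333)
(51 - 1*9)*(M + T) = (51 - 1*9)*(-154 + 2/15) = (51 - 9)*(-2308/15) = 42*(-2308/15) = -32312/5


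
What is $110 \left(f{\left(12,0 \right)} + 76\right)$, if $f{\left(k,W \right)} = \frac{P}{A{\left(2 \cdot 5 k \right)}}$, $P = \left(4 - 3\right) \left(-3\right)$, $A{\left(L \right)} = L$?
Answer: $\frac{33429}{4} \approx 8357.3$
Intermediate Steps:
$P = -3$ ($P = 1 \left(-3\right) = -3$)
$f{\left(k,W \right)} = - \frac{3}{10 k}$ ($f{\left(k,W \right)} = - \frac{3}{2 \cdot 5 k} = - \frac{3}{10 k}$)
$110 \left(f{\left(12,0 \right)} + 76\right) = 110 \left(- \frac{3}{10 \cdot 12} + 76\right) = 110 \left(\left(- \frac{3}{10}\right) \frac{1}{12} + 76\right) = 110 \left(- \frac{1}{40} + 76\right) = 110 \cdot \frac{3039}{40} = \frac{33429}{4}$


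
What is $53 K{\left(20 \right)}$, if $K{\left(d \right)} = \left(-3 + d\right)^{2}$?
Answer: $15317$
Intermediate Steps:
$53 K{\left(20 \right)} = 53 \left(-3 + 20\right)^{2} = 53 \cdot 17^{2} = 53 \cdot 289 = 15317$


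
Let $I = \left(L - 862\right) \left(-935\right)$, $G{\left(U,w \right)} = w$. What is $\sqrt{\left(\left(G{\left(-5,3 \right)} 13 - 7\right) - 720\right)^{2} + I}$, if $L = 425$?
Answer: $\sqrt{881939} \approx 939.12$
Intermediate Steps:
$I = 408595$ ($I = \left(425 - 862\right) \left(-935\right) = \left(-437\right) \left(-935\right) = 408595$)
$\sqrt{\left(\left(G{\left(-5,3 \right)} 13 - 7\right) - 720\right)^{2} + I} = \sqrt{\left(\left(3 \cdot 13 - 7\right) - 720\right)^{2} + 408595} = \sqrt{\left(\left(39 - 7\right) - 720\right)^{2} + 408595} = \sqrt{\left(32 - 720\right)^{2} + 408595} = \sqrt{\left(-688\right)^{2} + 408595} = \sqrt{473344 + 408595} = \sqrt{881939}$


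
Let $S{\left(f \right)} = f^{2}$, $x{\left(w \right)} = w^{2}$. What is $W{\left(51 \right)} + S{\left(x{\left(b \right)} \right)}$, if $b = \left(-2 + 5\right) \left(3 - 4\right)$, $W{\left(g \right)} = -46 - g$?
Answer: $-16$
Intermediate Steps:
$b = -3$ ($b = 3 \left(-1\right) = -3$)
$W{\left(51 \right)} + S{\left(x{\left(b \right)} \right)} = \left(-46 - 51\right) + \left(\left(-3\right)^{2}\right)^{2} = \left(-46 - 51\right) + 9^{2} = -97 + 81 = -16$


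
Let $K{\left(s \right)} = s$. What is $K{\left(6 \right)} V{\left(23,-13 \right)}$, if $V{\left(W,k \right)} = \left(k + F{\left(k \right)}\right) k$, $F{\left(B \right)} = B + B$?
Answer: $3042$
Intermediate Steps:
$F{\left(B \right)} = 2 B$
$V{\left(W,k \right)} = 3 k^{2}$ ($V{\left(W,k \right)} = \left(k + 2 k\right) k = 3 k k = 3 k^{2}$)
$K{\left(6 \right)} V{\left(23,-13 \right)} = 6 \cdot 3 \left(-13\right)^{2} = 6 \cdot 3 \cdot 169 = 6 \cdot 507 = 3042$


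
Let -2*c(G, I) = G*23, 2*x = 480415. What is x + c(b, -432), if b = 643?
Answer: 232813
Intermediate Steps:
x = 480415/2 (x = (½)*480415 = 480415/2 ≈ 2.4021e+5)
c(G, I) = -23*G/2 (c(G, I) = -G*23/2 = -23*G/2)
x + c(b, -432) = 480415/2 - 23/2*643 = 480415/2 - 14789/2 = 232813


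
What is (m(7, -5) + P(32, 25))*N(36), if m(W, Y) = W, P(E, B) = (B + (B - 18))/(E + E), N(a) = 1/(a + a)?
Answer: 5/48 ≈ 0.10417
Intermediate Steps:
N(a) = 1/(2*a)
P(E, B) = (-18 + 2*B)/(2*E) (P(E, B) = (B + (-18 + B))/((2*E)) = (-18 + 2*B)*(1/(2*E)) = (-18 + 2*B)/(2*E))
(m(7, -5) + P(32, 25))*N(36) = (7 + (-9 + 25)/32)*((½)/36) = (7 + (1/32)*16)*((½)*(1/36)) = (7 + ½)*(1/72) = (15/2)*(1/72) = 5/48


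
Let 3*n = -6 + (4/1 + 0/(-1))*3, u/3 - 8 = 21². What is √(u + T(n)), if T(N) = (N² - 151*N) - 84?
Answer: √965 ≈ 31.064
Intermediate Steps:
u = 1347 (u = 24 + 3*21² = 24 + 3*441 = 24 + 1323 = 1347)
n = 2 (n = (-6 + (4/1 + 0/(-1))*3)/3 = (-6 + (4*1 + 0*(-1))*3)/3 = (-6 + (4 + 0)*3)/3 = (-6 + 4*3)/3 = (-6 + 12)/3 = (⅓)*6 = 2)
T(N) = -84 + N² - 151*N
√(u + T(n)) = √(1347 + (-84 + 2² - 151*2)) = √(1347 + (-84 + 4 - 302)) = √(1347 - 382) = √965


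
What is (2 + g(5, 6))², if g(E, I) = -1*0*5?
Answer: 4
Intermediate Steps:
g(E, I) = 0 (g(E, I) = 0*5 = 0)
(2 + g(5, 6))² = (2 + 0)² = 2² = 4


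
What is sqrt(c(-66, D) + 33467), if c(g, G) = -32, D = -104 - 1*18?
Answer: 3*sqrt(3715) ≈ 182.85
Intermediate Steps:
D = -122 (D = -104 - 18 = -122)
sqrt(c(-66, D) + 33467) = sqrt(-32 + 33467) = sqrt(33435) = 3*sqrt(3715)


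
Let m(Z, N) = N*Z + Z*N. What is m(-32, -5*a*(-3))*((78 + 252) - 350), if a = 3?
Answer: 57600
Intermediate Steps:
m(Z, N) = 2*N*Z (m(Z, N) = N*Z + N*Z = 2*N*Z)
m(-32, -5*a*(-3))*((78 + 252) - 350) = (2*(-5*3*(-3))*(-32))*((78 + 252) - 350) = (2*(-15*(-3))*(-32))*(330 - 350) = (2*45*(-32))*(-20) = -2880*(-20) = 57600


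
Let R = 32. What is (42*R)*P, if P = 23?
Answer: 30912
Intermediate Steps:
(42*R)*P = (42*32)*23 = 1344*23 = 30912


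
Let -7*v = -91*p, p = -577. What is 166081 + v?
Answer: 158580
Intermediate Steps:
v = -7501 (v = -(-13)*(-577) = -⅐*52507 = -7501)
166081 + v = 166081 - 7501 = 158580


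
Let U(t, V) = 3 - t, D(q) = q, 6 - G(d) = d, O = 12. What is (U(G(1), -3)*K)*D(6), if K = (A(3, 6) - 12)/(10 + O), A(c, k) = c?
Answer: 54/11 ≈ 4.9091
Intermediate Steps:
G(d) = 6 - d
K = -9/22 (K = (3 - 12)/(10 + 12) = -9/22 ≈ -0.40909)
(U(G(1), -3)*K)*D(6) = ((3 - (6 - 1*1))*(-9/22))*6 = ((3 - (6 - 1))*(-9/22))*6 = ((3 - 1*5)*(-9/22))*6 = ((3 - 5)*(-9/22))*6 = -2*(-9/22)*6 = (9/11)*6 = 54/11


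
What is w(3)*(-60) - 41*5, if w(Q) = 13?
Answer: -985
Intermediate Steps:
w(3)*(-60) - 41*5 = 13*(-60) - 41*5 = -780 - 205 = -985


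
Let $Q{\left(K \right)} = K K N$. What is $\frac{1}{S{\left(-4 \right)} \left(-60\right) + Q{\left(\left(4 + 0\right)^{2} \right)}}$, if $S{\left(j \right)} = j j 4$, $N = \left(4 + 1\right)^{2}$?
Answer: $\frac{1}{2560} \approx 0.00039063$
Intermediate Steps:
$N = 25$ ($N = 5^{2} = 25$)
$Q{\left(K \right)} = 25 K^{2}$ ($Q{\left(K \right)} = K K 25 = K^{2} \cdot 25 = 25 K^{2}$)
$S{\left(j \right)} = 4 j^{2}$ ($S{\left(j \right)} = j^{2} \cdot 4 = 4 j^{2}$)
$\frac{1}{S{\left(-4 \right)} \left(-60\right) + Q{\left(\left(4 + 0\right)^{2} \right)}} = \frac{1}{4 \left(-4\right)^{2} \left(-60\right) + 25 \left(\left(4 + 0\right)^{2}\right)^{2}} = \frac{1}{4 \cdot 16 \left(-60\right) + 25 \left(4^{2}\right)^{2}} = \frac{1}{64 \left(-60\right) + 25 \cdot 16^{2}} = \frac{1}{-3840 + 25 \cdot 256} = \frac{1}{-3840 + 6400} = \frac{1}{2560}$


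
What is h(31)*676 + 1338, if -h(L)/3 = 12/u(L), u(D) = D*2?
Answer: 29310/31 ≈ 945.48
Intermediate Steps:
u(D) = 2*D
h(L) = -18/L (h(L) = -36/(2*L) = -36*1/(2*L) = -18/L)
h(31)*676 + 1338 = -18/31*676 + 1338 = -12168/31 + 1338 = 29310/31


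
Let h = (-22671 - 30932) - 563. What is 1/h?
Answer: -1/54166 ≈ -1.8462e-5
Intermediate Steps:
h = -54166 (h = -53603 - 563 = -54166)
1/h = 1/(-54166) = -1/54166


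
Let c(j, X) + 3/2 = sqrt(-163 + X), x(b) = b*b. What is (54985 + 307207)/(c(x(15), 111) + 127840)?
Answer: 185208327968/65370728537 - 2897536*I*sqrt(13)/65370728537 ≈ 2.8332 - 0.00015981*I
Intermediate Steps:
x(b) = b**2
c(j, X) = -3/2 + sqrt(-163 + X)
(54985 + 307207)/(c(x(15), 111) + 127840) = (54985 + 307207)/((-3/2 + sqrt(-163 + 111)) + 127840) = 362192/((-3/2 + sqrt(-52)) + 127840) = 362192/((-3/2 + 2*I*sqrt(13)) + 127840) = 362192/(255677/2 + 2*I*sqrt(13))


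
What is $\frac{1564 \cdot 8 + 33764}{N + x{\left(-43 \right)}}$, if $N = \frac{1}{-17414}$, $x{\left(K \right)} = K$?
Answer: $- \frac{805850264}{748803} \approx -1076.2$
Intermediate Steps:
$N = - \frac{1}{17414} \approx -5.7425 \cdot 10^{-5}$
$\frac{1564 \cdot 8 + 33764}{N + x{\left(-43 \right)}} = \frac{1564 \cdot 8 + 33764}{- \frac{1}{17414} - 43} = \frac{12512 + 33764}{- \frac{748803}{17414}} = 46276 \left(- \frac{17414}{748803}\right) = - \frac{805850264}{748803}$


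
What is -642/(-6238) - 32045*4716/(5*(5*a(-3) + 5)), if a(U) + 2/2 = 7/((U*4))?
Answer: 1131255472467/109165 ≈ 1.0363e+7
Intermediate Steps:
a(U) = -1 + 7/(4*U) (a(U) = -1 + 7/((U*4)) = -1 + 7/((4*U)) = -1 + 7*(1/(4*U)) = -1 + 7/(4*U))
-642/(-6238) - 32045*4716/(5*(5*a(-3) + 5)) = -642/(-6238) - 32045*4716/(5*(5*((7/4 - 1*(-3))/(-3)) + 5)) = -642*(-1/6238) - 32045*4716/(5*(5*(-(7/4 + 3)/3) + 5)) = 321/3119 - 32045*4716/(5*(5*(-1/3*19/4) + 5)) = 321/3119 - 32045*4716/(5*(5*(-19/12) + 5)) = 321/3119 - 32045*4716/(5*(-95/12 + 5)) = 321/3119 - 32045/(-35/12*(-1/4716)*(-5)) = 321/3119 - 32045/((35/56592)*(-5)) = 321/3119 - 32045/(-175/56592) = 321/3119 - 32045*(-56592/175) = 321/3119 + 362698128/35 = 1131255472467/109165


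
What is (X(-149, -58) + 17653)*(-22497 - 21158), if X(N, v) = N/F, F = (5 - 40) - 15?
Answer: -7707718069/10 ≈ -7.7077e+8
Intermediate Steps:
F = -50 (F = -35 - 15 = -50)
X(N, v) = -N/50 (X(N, v) = N/(-50) = N*(-1/50) = -N/50)
(X(-149, -58) + 17653)*(-22497 - 21158) = (-1/50*(-149) + 17653)*(-22497 - 21158) = (149/50 + 17653)*(-43655) = (882799/50)*(-43655) = -7707718069/10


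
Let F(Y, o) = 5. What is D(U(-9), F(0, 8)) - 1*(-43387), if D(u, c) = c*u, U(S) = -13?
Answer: 43322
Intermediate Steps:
D(U(-9), F(0, 8)) - 1*(-43387) = 5*(-13) - 1*(-43387) = -65 + 43387 = 43322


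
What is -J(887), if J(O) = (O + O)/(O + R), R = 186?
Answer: -1774/1073 ≈ -1.6533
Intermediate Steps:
J(O) = 2*O/(186 + O) (J(O) = (O + O)/(O + 186) = (2*O)/(186 + O) = 2*O/(186 + O))
-J(887) = -2*887/(186 + 887) = -2*887/1073 = -1*1774/1073 = -1774/1073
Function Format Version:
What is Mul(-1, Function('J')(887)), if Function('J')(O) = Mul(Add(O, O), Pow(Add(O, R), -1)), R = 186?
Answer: Rational(-1774, 1073) ≈ -1.6533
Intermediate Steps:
Function('J')(O) = Mul(2, O, Pow(Add(186, O), -1)) (Function('J')(O) = Mul(Add(O, O), Pow(Add(O, 186), -1)) = Mul(Mul(2, O), Pow(Add(186, O), -1)) = Mul(2, O, Pow(Add(186, O), -1)))
Mul(-1, Function('J')(887)) = Mul(-1, Mul(2, 887, Pow(Add(186, 887), -1))) = Mul(-1, Mul(2, 887, Pow(1073, -1))) = Mul(-1, Mul(2, 887, Rational(1, 1073))) = Mul(-1, Rational(1774, 1073)) = Rational(-1774, 1073)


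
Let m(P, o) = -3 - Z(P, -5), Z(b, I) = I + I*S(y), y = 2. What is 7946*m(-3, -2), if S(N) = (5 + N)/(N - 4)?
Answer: -123163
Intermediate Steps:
S(N) = (5 + N)/(-4 + N)
Z(b, I) = -5*I/2 (Z(b, I) = I + I*((5 + 2)/(-4 + 2)) = I + I*(7/(-2)) = I + I*(-½*7) = I + I*(-7/2) = I - 7*I/2 = -5*I/2)
m(P, o) = -31/2 (m(P, o) = -3 - (-5)*(-5)/2 = -3 - 1*25/2 = -3 - 25/2 = -31/2)
7946*m(-3, -2) = 7946*(-31/2) = -123163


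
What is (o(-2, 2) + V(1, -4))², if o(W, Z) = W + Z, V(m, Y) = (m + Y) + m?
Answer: 4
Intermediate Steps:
V(m, Y) = Y + 2*m (V(m, Y) = (Y + m) + m = Y + 2*m)
(o(-2, 2) + V(1, -4))² = ((-2 + 2) + (-4 + 2*1))² = (0 + (-4 + 2))² = (0 - 2)² = (-2)² = 4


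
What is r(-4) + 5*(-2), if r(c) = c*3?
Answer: -22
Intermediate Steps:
r(c) = 3*c
r(-4) + 5*(-2) = 3*(-4) + 5*(-2) = -12 - 10 = -22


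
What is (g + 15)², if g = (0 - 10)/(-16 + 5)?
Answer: 30625/121 ≈ 253.10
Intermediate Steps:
g = 10/11 (g = -10/(-11) = -10*(-1/11) = 10/11 ≈ 0.90909)
(g + 15)² = (10/11 + 15)² = (175/11)² = 30625/121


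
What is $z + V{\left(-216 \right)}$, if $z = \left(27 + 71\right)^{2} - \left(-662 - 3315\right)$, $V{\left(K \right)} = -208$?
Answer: $13373$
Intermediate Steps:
$z = 13581$ ($z = 98^{2} - -3977 = 9604 + 3977 = 13581$)
$z + V{\left(-216 \right)} = 13581 - 208 = 13373$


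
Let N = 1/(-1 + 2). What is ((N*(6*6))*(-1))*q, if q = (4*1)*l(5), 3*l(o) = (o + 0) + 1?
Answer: -288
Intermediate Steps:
N = 1 (N = 1/1 = 1)
l(o) = ⅓ + o/3 (l(o) = ((o + 0) + 1)/3 = (o + 1)/3 = (1 + o)/3 = ⅓ + o/3)
q = 8 (q = (4*1)*(⅓ + (⅓)*5) = 4*(⅓ + 5/3) = 4*2 = 8)
((N*(6*6))*(-1))*q = ((1*(6*6))*(-1))*8 = ((1*36)*(-1))*8 = (36*(-1))*8 = -36*8 = -288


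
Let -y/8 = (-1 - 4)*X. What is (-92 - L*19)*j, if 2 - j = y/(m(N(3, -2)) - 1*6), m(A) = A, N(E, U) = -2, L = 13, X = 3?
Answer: -5763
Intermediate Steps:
y = 120 (y = -8*(-1 - 4)*3 = -(-40)*3 = -8*(-15) = 120)
j = 17 (j = 2 - 120/(-2 - 1*6) = 2 - 120/(-2 - 6) = 2 - 120/(-8) = 2 - 120*(-1)/8 = 2 - 1*(-15) = 2 + 15 = 17)
(-92 - L*19)*j = (-92 - 13*19)*17 = (-92 - 1*247)*17 = (-92 - 247)*17 = -339*17 = -5763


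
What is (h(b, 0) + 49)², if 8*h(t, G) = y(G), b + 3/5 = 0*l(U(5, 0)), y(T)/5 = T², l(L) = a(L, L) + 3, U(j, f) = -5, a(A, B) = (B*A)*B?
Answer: 2401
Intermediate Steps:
a(A, B) = A*B² (a(A, B) = (A*B)*B = A*B²)
l(L) = 3 + L³ (l(L) = L*L² + 3 = L³ + 3 = 3 + L³)
y(T) = 5*T²
b = -⅗ (b = -⅗ + 0*(3 + (-5)³) = -⅗ + 0*(3 - 125) = -⅗ + 0*(-122) = -⅗ + 0 = -⅗ ≈ -0.60000)
h(t, G) = 5*G²/8 (h(t, G) = (5*G²)/8 = 5*G²/8)
(h(b, 0) + 49)² = ((5/8)*0² + 49)² = ((5/8)*0 + 49)² = (0 + 49)² = 49² = 2401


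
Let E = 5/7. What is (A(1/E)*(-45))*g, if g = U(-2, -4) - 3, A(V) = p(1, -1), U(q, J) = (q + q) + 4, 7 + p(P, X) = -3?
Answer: -1350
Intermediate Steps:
E = 5/7 (E = 5*(⅐) = 5/7 ≈ 0.71429)
p(P, X) = -10 (p(P, X) = -7 - 3 = -10)
U(q, J) = 4 + 2*q (U(q, J) = 2*q + 4 = 4 + 2*q)
A(V) = -10
g = -3 (g = (4 + 2*(-2)) - 3 = (4 - 4) - 3 = 0 - 3 = -3)
(A(1/E)*(-45))*g = -10*(-45)*(-3) = 450*(-3) = -1350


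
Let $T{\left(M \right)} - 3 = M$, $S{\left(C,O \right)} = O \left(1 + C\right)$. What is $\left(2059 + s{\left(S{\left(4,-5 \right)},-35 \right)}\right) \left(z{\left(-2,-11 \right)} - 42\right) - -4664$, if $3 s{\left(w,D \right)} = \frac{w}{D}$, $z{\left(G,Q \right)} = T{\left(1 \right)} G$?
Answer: $- \frac{2064256}{21} \approx -98298.0$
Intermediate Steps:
$T{\left(M \right)} = 3 + M$
$z{\left(G,Q \right)} = 4 G$ ($z{\left(G,Q \right)} = \left(3 + 1\right) G = 4 G$)
$s{\left(w,D \right)} = \frac{w}{3 D}$ ($s{\left(w,D \right)} = \frac{w \frac{1}{D}}{3} = \frac{w}{3 D}$)
$\left(2059 + s{\left(S{\left(4,-5 \right)},-35 \right)}\right) \left(z{\left(-2,-11 \right)} - 42\right) - -4664 = \left(2059 + \frac{\left(-5\right) \left(1 + 4\right)}{3 \left(-35\right)}\right) \left(4 \left(-2\right) - 42\right) - -4664 = \left(2059 + \frac{1}{3} \left(\left(-5\right) 5\right) \left(- \frac{1}{35}\right)\right) \left(-8 - 42\right) + 4664 = \left(2059 + \frac{1}{3} \left(-25\right) \left(- \frac{1}{35}\right)\right) \left(-50\right) + 4664 = \left(2059 + \frac{5}{21}\right) \left(-50\right) + 4664 = \frac{43244}{21} \left(-50\right) + 4664 = - \frac{2162200}{21} + 4664 = - \frac{2064256}{21}$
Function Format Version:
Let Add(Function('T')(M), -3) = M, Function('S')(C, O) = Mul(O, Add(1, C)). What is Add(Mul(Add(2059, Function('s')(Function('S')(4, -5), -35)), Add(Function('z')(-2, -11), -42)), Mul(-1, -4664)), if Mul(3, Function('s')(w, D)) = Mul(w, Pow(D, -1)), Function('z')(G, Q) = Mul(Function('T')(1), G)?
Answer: Rational(-2064256, 21) ≈ -98298.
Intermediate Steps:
Function('T')(M) = Add(3, M)
Function('z')(G, Q) = Mul(4, G) (Function('z')(G, Q) = Mul(Add(3, 1), G) = Mul(4, G))
Function('s')(w, D) = Mul(Rational(1, 3), w, Pow(D, -1)) (Function('s')(w, D) = Mul(Rational(1, 3), Mul(w, Pow(D, -1))) = Mul(Rational(1, 3), w, Pow(D, -1)))
Add(Mul(Add(2059, Function('s')(Function('S')(4, -5), -35)), Add(Function('z')(-2, -11), -42)), Mul(-1, -4664)) = Add(Mul(Add(2059, Mul(Rational(1, 3), Mul(-5, Add(1, 4)), Pow(-35, -1))), Add(Mul(4, -2), -42)), Mul(-1, -4664)) = Add(Mul(Add(2059, Mul(Rational(1, 3), Mul(-5, 5), Rational(-1, 35))), Add(-8, -42)), 4664) = Add(Mul(Add(2059, Mul(Rational(1, 3), -25, Rational(-1, 35))), -50), 4664) = Add(Mul(Add(2059, Rational(5, 21)), -50), 4664) = Add(Mul(Rational(43244, 21), -50), 4664) = Add(Rational(-2162200, 21), 4664) = Rational(-2064256, 21)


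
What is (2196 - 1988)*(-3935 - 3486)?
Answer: -1543568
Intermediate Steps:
(2196 - 1988)*(-3935 - 3486) = 208*(-7421) = -1543568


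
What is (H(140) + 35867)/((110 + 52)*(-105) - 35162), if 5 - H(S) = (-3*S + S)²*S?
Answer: 2735032/13043 ≈ 209.69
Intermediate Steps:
H(S) = 5 - 4*S³ (H(S) = 5 - (-3*S + S)²*S = 5 - (-2*S)²*S = 5 - 4*S²*S = 5 - 4*S³)
(H(140) + 35867)/((110 + 52)*(-105) - 35162) = ((5 - 4*140³) + 35867)/((110 + 52)*(-105) - 35162) = ((5 - 4*2744000) + 35867)/(162*(-105) - 35162) = ((5 - 10976000) + 35867)/(-17010 - 35162) = (-10975995 + 35867)/(-52172) = -10940128*(-1/52172) = 2735032/13043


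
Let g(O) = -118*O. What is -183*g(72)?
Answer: 1554768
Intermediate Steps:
-183*g(72) = -(-21594)*72 = -183*(-8496) = 1554768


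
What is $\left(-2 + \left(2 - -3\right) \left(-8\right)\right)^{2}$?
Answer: $1764$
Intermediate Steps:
$\left(-2 + \left(2 - -3\right) \left(-8\right)\right)^{2} = \left(-2 + \left(2 + 3\right) \left(-8\right)\right)^{2} = \left(-2 + 5 \left(-8\right)\right)^{2} = \left(-2 - 40\right)^{2} = \left(-42\right)^{2} = 1764$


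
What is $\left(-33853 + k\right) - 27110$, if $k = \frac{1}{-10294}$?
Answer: $- \frac{627553123}{10294} \approx -60963.0$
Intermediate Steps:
$k = - \frac{1}{10294} \approx -9.7144 \cdot 10^{-5}$
$\left(-33853 + k\right) - 27110 = \left(-33853 - \frac{1}{10294}\right) - 27110 = - \frac{348482783}{10294} - 27110 = - \frac{627553123}{10294}$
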